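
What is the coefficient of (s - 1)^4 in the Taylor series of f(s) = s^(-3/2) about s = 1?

Apply the Taylor formula c_k = f^(k)(a)/k!.
f(1) = 1
f′(1) = -3/2
f′′(1) = 15/4
f′′′(1) = -105/8
f^(4)(1) = 945/16

315/128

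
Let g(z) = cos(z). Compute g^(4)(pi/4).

The coefficient of (z - pi/4)^4 in the expansion is sqrt(2)/48, so g^(4)(pi/4) = 4! * (sqrt(2)/48) = sqrt(2)/2.

sqrt(2)/2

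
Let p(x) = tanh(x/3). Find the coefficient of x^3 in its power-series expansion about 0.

Use the known series and substitute for the argument.

-1/81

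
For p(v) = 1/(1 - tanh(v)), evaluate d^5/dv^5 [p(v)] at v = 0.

16

Substitute the inner expansion into the outer series and collect powers.
From the series, [v^5] p = 2/15; multiply by 5! = 120 to get 16.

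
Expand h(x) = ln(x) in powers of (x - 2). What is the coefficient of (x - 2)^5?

h(2) = ln(2)
h′(2) = 1/2
h′′(2) = -1/4
h′′′(2) = 1/4
h^(4)(2) = -3/8
h^(5)(2) = 3/4
So c_5 = h^(5)(2)/5! = 1/160.

1/160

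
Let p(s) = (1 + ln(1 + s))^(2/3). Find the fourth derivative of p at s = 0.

Let u equal the inner series; expand the outer function in u and truncate.
The coefficient of s^4 in the expansion is -361/972, so p^(4)(0) = 4! * (-361/972) = -722/81.

-722/81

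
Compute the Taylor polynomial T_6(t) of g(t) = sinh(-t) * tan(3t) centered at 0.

Multiply the two series term by term and collect like powers.

-1357*t^6/40 - 19*t^4/2 - 3*t^2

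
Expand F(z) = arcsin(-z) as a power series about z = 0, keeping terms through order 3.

F(0) = 0
F′(0) = -1
F′′(0) = 0
F′′′(0) = -1

-z^3/6 - z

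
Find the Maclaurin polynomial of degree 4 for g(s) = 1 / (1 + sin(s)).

2*s^4/3 - 5*s^3/6 + s^2 - s + 1

Expand as Σ (-1)^k u^k with u equal to the inner function's series.
[s^0] = 1;  [s^1] = -1;  [s^2] = 1;  [s^3] = -5/6;  [s^4] = 2/3.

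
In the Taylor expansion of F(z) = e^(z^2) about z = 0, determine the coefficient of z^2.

c_2 = F′′(0)/2! = 1.

1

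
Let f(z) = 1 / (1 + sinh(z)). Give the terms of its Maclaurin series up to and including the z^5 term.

-181*z^5/120 + 4*z^4/3 - 7*z^3/6 + z^2 - z + 1

Use the geometric series for the reciprocal, then substitute.
f(0) = 1
f′(0) = -1
f′′(0) = 2
f′′′(0) = -7
f^(4)(0) = 32
f^(5)(0) = -181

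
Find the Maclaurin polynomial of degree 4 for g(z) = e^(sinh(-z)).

5*z^4/24 - z^3/3 + z^2/2 - z + 1

Let u equal the inner series; expand the outer function in u and truncate.
g(0) = 1
g′(0) = -1
g′′(0) = 1
g′′′(0) = -2
g^(4)(0) = 5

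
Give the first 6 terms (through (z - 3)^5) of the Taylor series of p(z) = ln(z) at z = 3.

Differentiate repeatedly and evaluate at the center.
[(z - 3)^0] = ln(3);  [(z - 3)^1] = 1/3;  [(z - 3)^2] = -1/18;  [(z - 3)^3] = 1/81;  [(z - 3)^4] = -1/324;  [(z - 3)^5] = 1/1215.

(z - 3)^5/1215 - (z - 3)^4/324 + (z - 3)^3/81 - (z - 3)^2/18 + (z - 3)/3 + ln(3)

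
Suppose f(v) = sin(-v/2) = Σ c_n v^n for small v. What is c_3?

[v^0] = 0;  [v^1] = -1/2;  [v^2] = 0;  [v^3] = 1/48.

1/48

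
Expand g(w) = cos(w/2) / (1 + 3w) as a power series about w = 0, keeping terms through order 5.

-30673*w^5/128 + 30673*w^4/384 - 213*w^3/8 + 71*w^2/8 - 3*w + 1

Expand each factor separately, then convolve coefficients.
[w^0] = 1;  [w^1] = -3;  [w^2] = 71/8;  [w^3] = -213/8;  [w^4] = 30673/384;  [w^5] = -30673/128.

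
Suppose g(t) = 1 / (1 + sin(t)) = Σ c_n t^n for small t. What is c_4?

Write 1/(1+u) = 1 - u + u^2 - u^3 + ... and substitute the series for u.

2/3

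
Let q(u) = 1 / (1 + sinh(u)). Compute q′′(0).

Write 1/(1+u) = 1 - u + u^2 - u^3 + ... and substitute the series for u.
From the series, [u^2] q = 1; multiply by 2! = 2 to get 2.

2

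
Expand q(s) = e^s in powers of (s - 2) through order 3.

(s - 2)^3*e^(2)/6 + (s - 2)^2*e^(2)/2 + (s - 2)*e^(2) + e^(2)

q(2) = e^(2)
q′(2) = e^(2)
q′′(2) = e^(2)
q′′′(2) = e^(2)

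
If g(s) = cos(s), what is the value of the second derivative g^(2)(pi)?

1

The coefficient of (s - pi)^2 in the expansion is 1/2, so g′′(pi) = 2! * (1/2) = 1.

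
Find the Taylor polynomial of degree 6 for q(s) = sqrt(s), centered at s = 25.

Differentiate repeatedly and evaluate at the center.

-21*(s - 25)^6/50000000000 + 7*(s - 25)^5/500000000 - (s - 25)^4/2000000 + (s - 25)^3/50000 - (s - 25)^2/1000 + (s - 25)/10 + 5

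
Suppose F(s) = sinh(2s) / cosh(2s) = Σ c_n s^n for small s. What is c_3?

-8/3

Divide the numerator series by the denominator series (power-series long division).
F(0) = 0
F′(0) = 2
F′′(0) = 0
F′′′(0) = -16
Then c_k = F^(k)(0)/k! gives each Taylor coefficient.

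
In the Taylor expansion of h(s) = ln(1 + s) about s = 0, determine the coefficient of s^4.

h(0) = 0
h′(0) = 1
h′′(0) = -1
h′′′(0) = 2
h^(4)(0) = -6
So c_4 = h^(4)(0)/4! = -1/4.

-1/4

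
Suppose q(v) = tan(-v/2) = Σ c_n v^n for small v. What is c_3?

-1/24

Use the known series and substitute for the argument.
q(0) = 0
q′(0) = -1/2
q′′(0) = 0
q′′′(0) = -1/4
So c_3 = q′′′(0)/3! = -1/24.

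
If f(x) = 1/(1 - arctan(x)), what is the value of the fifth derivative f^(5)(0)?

24

Compose series: expand the inner function first, then feed it into the outer expansion.
The coefficient of x^5 in the expansion is 1/5, so f^(5)(0) = 5! * (1/5) = 24.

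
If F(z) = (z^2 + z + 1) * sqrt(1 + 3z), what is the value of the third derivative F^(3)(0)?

99/8

Shift and add copies of the series according to the polynomial's terms.
From the series, [z^3] F = 33/16; multiply by 3! = 6 to get 99/8.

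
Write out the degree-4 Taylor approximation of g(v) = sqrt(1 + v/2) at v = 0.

Apply the Taylor formula c_k = f^(k)(a)/k!.
g(0) = 1
g′(0) = 1/4
g′′(0) = -1/16
g′′′(0) = 3/64
g^(4)(0) = -15/256
Then c_k = g^(k)(0)/k! gives each Taylor coefficient.

-5*v^4/2048 + v^3/128 - v^2/32 + v/4 + 1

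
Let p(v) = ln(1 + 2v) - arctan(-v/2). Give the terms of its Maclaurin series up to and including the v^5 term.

205*v^5/32 - 4*v^4 + 21*v^3/8 - 2*v^2 + 5*v/2

Combine the two series term by term.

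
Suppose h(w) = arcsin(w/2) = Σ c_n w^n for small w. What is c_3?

1/48

h(0) = 0
h′(0) = 1/2
h′′(0) = 0
h′′′(0) = 1/8
So c_3 = h′′′(0)/3! = 1/48.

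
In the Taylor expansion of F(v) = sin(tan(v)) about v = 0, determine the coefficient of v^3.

Plug the Maclaurin series of the inner function into that of the outer and collect terms.
[v^0] = 0;  [v^1] = 1;  [v^2] = 0;  [v^3] = 1/6.

1/6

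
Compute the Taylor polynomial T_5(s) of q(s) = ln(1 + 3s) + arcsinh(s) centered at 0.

Expand each term separately and add.
[s^0] = 0;  [s^1] = 4;  [s^2] = -9/2;  [s^3] = 53/6;  [s^4] = -81/4;  [s^5] = 1947/40.

1947*s^5/40 - 81*s^4/4 + 53*s^3/6 - 9*s^2/2 + 4*s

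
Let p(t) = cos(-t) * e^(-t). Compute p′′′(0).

Multiply the two series term by term and collect like powers.
The coefficient of t^3 in the expansion is 1/3, so p′′′(0) = 3! * (1/3) = 2.

2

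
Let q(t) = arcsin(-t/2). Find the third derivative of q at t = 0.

From the series, [t^3] q = -1/48; multiply by 3! = 6 to get -1/8.

-1/8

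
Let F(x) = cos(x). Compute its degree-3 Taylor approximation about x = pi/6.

Compute the successive derivatives at the expansion point and divide by k!.
[(x - pi/6)^0] = sqrt(3)/2;  [(x - pi/6)^1] = -1/2;  [(x - pi/6)^2] = -sqrt(3)/4;  [(x - pi/6)^3] = 1/12.

(x - pi/6)^3/12 - sqrt(3)*(x - pi/6)^2/4 - (x - pi/6)/2 + sqrt(3)/2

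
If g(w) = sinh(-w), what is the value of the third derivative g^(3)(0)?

The coefficient of w^3 in the expansion is -1/6, so g′′′(0) = 3! * (-1/6) = -1.

-1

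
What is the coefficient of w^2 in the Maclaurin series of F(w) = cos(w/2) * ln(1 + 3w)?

Write out both Maclaurin series and multiply, keeping only the needed powers.

-9/2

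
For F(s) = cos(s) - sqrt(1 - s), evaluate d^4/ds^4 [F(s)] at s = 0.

31/16

Add the two expansions coefficient-wise.
The coefficient of s^4 in the expansion is 31/384, so F^(4)(0) = 4! * (31/384) = 31/16.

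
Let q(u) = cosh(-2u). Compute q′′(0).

From the series, [u^2] q = 2; multiply by 2! = 2 to get 4.

4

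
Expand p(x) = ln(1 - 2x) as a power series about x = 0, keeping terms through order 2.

-2*x^2 - 2*x

Use the known series and substitute for the argument.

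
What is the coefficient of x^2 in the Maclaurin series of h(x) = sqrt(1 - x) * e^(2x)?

7/8

Expand each factor separately, then convolve coefficients.
[x^0] = 1;  [x^1] = 3/2;  [x^2] = 7/8.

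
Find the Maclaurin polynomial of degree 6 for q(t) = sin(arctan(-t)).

-3*t^5/8 + t^3/2 - t

Let u equal the inner series; expand the outer function in u and truncate.
q(0) = 0
q′(0) = -1
q′′(0) = 0
q′′′(0) = 3
q^(4)(0) = 0
q^(5)(0) = -45
q^(6)(0) = 0
Then c_k = q^(k)(0)/k! gives each Taylor coefficient.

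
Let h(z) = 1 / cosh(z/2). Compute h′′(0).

Write the quotient as an unknown series and match coefficients against numerator = denominator · series.
From the series, [z^2] h = -1/8; multiply by 2! = 2 to get -1/4.

-1/4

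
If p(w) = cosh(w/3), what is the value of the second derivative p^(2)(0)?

The coefficient of w^2 in the expansion is 1/18, so p′′(0) = 2! * (1/18) = 1/9.

1/9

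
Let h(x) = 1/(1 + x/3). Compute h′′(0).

Apply the Taylor formula c_k = f^(k)(a)/k!.
The coefficient of x^2 in the expansion is 1/9, so h′′(0) = 2! * (1/9) = 2/9.

2/9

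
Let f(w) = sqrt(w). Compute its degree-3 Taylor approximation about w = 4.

(w - 4)^3/512 - (w - 4)^2/64 + (w - 4)/4 + 2

[(w - 4)^0] = 2;  [(w - 4)^1] = 1/4;  [(w - 4)^2] = -1/64;  [(w - 4)^3] = 1/512.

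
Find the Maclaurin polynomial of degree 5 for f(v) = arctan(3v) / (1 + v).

213*v^5/5 + 6*v^4 - 6*v^3 - 3*v^2 + 3*v

Expand each factor separately, then convolve coefficients.
f(0) = 0
f′(0) = 3
f′′(0) = -6
f′′′(0) = -36
f^(4)(0) = 144
f^(5)(0) = 5112
Dividing each by k! gives the coefficients c_0, ..., c_5.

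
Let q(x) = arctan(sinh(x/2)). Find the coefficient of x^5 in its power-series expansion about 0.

1/768

Let u equal the inner series; expand the outer function in u and truncate.
So c_5 = q^(5)(0)/5! = 1/768.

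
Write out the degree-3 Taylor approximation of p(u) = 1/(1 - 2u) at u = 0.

8*u^3 + 4*u^2 + 2*u + 1

p(0) = 1
p′(0) = 2
p′′(0) = 8
p′′′(0) = 48
The Taylor polynomial is Σ p^(k)(0)/k! · u^k.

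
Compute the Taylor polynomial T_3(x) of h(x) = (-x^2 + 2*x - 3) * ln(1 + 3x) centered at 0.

-39*x^3 + 39*x^2/2 - 9*x

Shift and add copies of the series according to the polynomial's terms.
h(0) = 0
h′(0) = -9
h′′(0) = 39
h′′′(0) = -234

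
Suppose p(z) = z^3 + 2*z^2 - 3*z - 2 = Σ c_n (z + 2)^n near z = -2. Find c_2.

-4

[(z + 2)^0] = 4;  [(z + 2)^1] = 1;  [(z + 2)^2] = -4.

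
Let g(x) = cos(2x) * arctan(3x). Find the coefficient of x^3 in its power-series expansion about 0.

-15

Expand each factor separately, then convolve coefficients.
[x^0] = 0;  [x^1] = 3;  [x^2] = 0;  [x^3] = -15.
So c_3 = g′′′(0)/3! = -15.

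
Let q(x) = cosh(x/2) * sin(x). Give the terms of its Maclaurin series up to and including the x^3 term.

Multiply the two series term by term and collect like powers.
q(0) = 0
q′(0) = 1
q′′(0) = 0
q′′′(0) = -1/4

-x^3/24 + x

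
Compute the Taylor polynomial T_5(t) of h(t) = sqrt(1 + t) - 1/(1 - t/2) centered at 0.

Add the two expansions coefficient-wise.
h(0) = 0
h′(0) = 0
h′′(0) = -3/4
h′′′(0) = -3/8
h^(4)(0) = -39/16
h^(5)(0) = -15/32

-t^5/256 - 13*t^4/128 - t^3/16 - 3*t^2/8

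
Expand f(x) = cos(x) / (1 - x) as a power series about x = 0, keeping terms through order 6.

Multiply the two series term by term and collect like powers.
[x^0] = 1;  [x^1] = 1;  [x^2] = 1/2;  [x^3] = 1/2;  [x^4] = 13/24;  [x^5] = 13/24;  [x^6] = 389/720.

389*x^6/720 + 13*x^5/24 + 13*x^4/24 + x^3/2 + x^2/2 + x + 1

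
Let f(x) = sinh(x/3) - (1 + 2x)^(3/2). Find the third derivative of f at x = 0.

Add the two expansions coefficient-wise.
The coefficient of x^3 in the expansion is 41/81, so f′′′(0) = 3! * (41/81) = 82/27.

82/27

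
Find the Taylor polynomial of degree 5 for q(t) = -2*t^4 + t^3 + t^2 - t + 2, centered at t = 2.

Use the known series and substitute for the argument.
q(2) = -20
q′(2) = -49
q′′(2) = -82
q′′′(2) = -90
q^(4)(2) = -48
q^(5)(2) = 0
Then c_k = q^(k)(2)/k! gives each Taylor coefficient.

-2*(t - 2)^4 - 15*(t - 2)^3 - 41*(t - 2)^2 - 49*(t - 2) - 20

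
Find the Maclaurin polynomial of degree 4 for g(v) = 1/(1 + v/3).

v^4/81 - v^3/27 + v^2/9 - v/3 + 1

Compute the successive derivatives at the expansion point and divide by k!.
[v^0] = 1;  [v^1] = -1/3;  [v^2] = 1/9;  [v^3] = -1/27;  [v^4] = 1/81.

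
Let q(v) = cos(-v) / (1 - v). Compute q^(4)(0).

Expand each factor separately, then convolve coefficients.
From the series, [v^4] q = 13/24; multiply by 4! = 24 to get 13.

13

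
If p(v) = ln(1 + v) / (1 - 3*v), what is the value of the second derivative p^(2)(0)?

5

Expand 1/(denominator) as a geometric series and multiply by the numerator's series.
The coefficient of v^2 in the expansion is 5/2, so p′′(0) = 2! * (5/2) = 5.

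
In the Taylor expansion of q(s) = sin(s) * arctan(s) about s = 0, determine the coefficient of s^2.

Expand each factor separately, then convolve coefficients.
[s^0] = 0;  [s^1] = 0;  [s^2] = 1.

1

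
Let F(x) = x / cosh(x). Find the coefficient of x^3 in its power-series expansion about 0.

-1/2

Write the quotient as an unknown series and match coefficients against numerator = denominator · series.
[x^0] = 0;  [x^1] = 1;  [x^2] = 0;  [x^3] = -1/2.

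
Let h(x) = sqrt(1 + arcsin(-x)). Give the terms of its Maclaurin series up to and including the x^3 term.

-7*x^3/48 - x^2/8 - x/2 + 1

Plug the Maclaurin series of the inner function into that of the outer and collect terms.
h(0) = 1
h′(0) = -1/2
h′′(0) = -1/4
h′′′(0) = -7/8
Dividing each by k! gives the coefficients c_0, ..., c_3.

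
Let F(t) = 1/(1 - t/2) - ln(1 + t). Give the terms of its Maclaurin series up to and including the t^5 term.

-27*t^5/160 + 5*t^4/16 - 5*t^3/24 + 3*t^2/4 - t/2 + 1

Expand each term separately and add.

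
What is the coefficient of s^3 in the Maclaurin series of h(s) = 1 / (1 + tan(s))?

Use the geometric series for the reciprocal, then substitute.

-4/3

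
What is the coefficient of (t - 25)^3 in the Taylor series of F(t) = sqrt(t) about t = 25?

1/50000

Apply the Taylor formula c_k = f^(k)(a)/k!.
So c_3 = F′′′(25)/3! = 1/50000.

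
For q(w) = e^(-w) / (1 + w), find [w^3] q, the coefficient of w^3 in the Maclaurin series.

-8/3

Expand each factor separately, then convolve coefficients.
q(0) = 1
q′(0) = -2
q′′(0) = 5
q′′′(0) = -16
So c_3 = q′′′(0)/3! = -8/3.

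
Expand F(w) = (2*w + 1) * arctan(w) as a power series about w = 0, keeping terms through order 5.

Distribute the polynomial across the series and collect like powers.
[w^0] = 0;  [w^1] = 1;  [w^2] = 2;  [w^3] = -1/3;  [w^4] = -2/3;  [w^5] = 1/5.

w^5/5 - 2*w^4/3 - w^3/3 + 2*w^2 + w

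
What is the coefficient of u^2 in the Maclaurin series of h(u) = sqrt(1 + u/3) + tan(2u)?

-1/72

Combine the two series term by term.
h(0) = 1
h′(0) = 13/6
h′′(0) = -1/36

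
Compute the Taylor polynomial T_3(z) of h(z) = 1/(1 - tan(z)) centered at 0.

Let u equal the inner series; expand the outer function in u and truncate.
h(0) = 1
h′(0) = 1
h′′(0) = 2
h′′′(0) = 8

4*z^3/3 + z^2 + z + 1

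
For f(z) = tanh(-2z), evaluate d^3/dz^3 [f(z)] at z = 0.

From the series, [z^3] f = 8/3; multiply by 3! = 6 to get 16.

16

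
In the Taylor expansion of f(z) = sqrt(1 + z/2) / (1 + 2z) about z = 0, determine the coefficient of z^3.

-887/128

Expand each factor separately, then convolve coefficients.
f(0) = 1
f′(0) = -7/4
f′′(0) = 111/16
f′′′(0) = -2661/64
The Taylor polynomial is Σ f^(k)(0)/k! · z^k.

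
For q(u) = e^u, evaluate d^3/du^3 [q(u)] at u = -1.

Differentiate repeatedly and evaluate at the center.
The coefficient of (u + 1)^3 in the expansion is e^(-1)/6, so q′′′(-1) = 3! * (e^(-1)/6) = e^(-1).

e^(-1)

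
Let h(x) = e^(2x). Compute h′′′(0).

The coefficient of x^3 in the expansion is 4/3, so h′′′(0) = 3! * (4/3) = 8.

8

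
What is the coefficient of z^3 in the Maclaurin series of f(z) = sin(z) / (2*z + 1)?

Expand 1/(denominator) as a geometric series and multiply by the numerator's series.
So c_3 = f′′′(0)/3! = 23/6.

23/6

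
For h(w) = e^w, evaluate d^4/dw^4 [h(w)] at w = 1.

e

Use the known series and substitute for the argument.
The coefficient of (w - 1)^4 in the expansion is e/24, so h^(4)(1) = 4! * (e/24) = e.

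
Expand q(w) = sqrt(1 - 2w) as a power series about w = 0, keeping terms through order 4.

-5*w^4/8 - w^3/2 - w^2/2 - w + 1

q(0) = 1
q′(0) = -1
q′′(0) = -1
q′′′(0) = -3
q^(4)(0) = -15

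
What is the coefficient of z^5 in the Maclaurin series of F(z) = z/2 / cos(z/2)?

5/768

Write the quotient as an unknown series and match coefficients against numerator = denominator · series.
F(0) = 0
F′(0) = 1/2
F′′(0) = 0
F′′′(0) = 3/8
F^(4)(0) = 0
F^(5)(0) = 25/32
So c_5 = F^(5)(0)/5! = 5/768.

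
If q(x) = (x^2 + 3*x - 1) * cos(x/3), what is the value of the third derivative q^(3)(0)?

-1

Shift and add copies of the series according to the polynomial's terms.
The coefficient of x^3 in the expansion is -1/6, so q′′′(0) = 3! * (-1/6) = -1.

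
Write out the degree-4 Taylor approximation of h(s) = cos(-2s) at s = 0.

2*s^4/3 - 2*s^2 + 1

h(0) = 1
h′(0) = 0
h′′(0) = -4
h′′′(0) = 0
h^(4)(0) = 16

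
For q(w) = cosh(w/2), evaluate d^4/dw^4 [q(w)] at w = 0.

1/16

Apply the Taylor formula c_k = f^(k)(a)/k!.
The coefficient of w^4 in the expansion is 1/384, so q^(4)(0) = 4! * (1/384) = 1/16.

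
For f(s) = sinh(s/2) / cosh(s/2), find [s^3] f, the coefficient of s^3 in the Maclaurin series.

-1/24

Write the quotient as an unknown series and match coefficients against numerator = denominator · series.
f(0) = 0
f′(0) = 1/2
f′′(0) = 0
f′′′(0) = -1/4
The Taylor polynomial is Σ f^(k)(0)/k! · s^k.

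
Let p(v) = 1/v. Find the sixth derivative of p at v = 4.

Apply the Taylor formula c_k = f^(k)(a)/k!.
The coefficient of (v - 4)^6 in the expansion is 1/16384, so p^(6)(4) = 6! * (1/16384) = 45/1024.

45/1024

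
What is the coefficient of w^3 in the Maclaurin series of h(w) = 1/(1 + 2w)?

-8

h(0) = 1
h′(0) = -2
h′′(0) = 8
h′′′(0) = -48
Then c_k = h^(k)(0)/k! gives each Taylor coefficient.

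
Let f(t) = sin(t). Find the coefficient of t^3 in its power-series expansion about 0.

[t^0] = 0;  [t^1] = 1;  [t^2] = 0;  [t^3] = -1/6.

-1/6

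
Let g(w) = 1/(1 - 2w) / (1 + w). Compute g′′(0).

Expand each factor separately, then convolve coefficients.
From the series, [w^2] g = 3; multiply by 2! = 2 to get 6.

6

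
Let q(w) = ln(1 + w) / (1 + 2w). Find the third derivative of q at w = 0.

Take the Cauchy product of the two expansions.
The coefficient of w^3 in the expansion is 16/3, so q′′′(0) = 3! * (16/3) = 32.

32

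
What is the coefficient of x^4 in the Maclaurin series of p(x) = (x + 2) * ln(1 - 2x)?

-32/3

Multiply each power in the prefactor through the base expansion.
[x^0] = 0;  [x^1] = -4;  [x^2] = -6;  [x^3] = -22/3;  [x^4] = -32/3.
So c_4 = p^(4)(0)/4! = -32/3.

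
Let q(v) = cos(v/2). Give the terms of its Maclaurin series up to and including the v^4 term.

Compute the successive derivatives at the expansion point and divide by k!.
q(0) = 1
q′(0) = 0
q′′(0) = -1/4
q′′′(0) = 0
q^(4)(0) = 1/16

v^4/384 - v^2/8 + 1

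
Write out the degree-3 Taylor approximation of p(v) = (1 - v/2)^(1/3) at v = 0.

-5*v^3/648 - v^2/36 - v/6 + 1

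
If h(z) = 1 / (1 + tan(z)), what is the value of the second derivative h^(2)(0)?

2

Use the geometric series for the reciprocal, then substitute.
From the series, [z^2] h = 1; multiply by 2! = 2 to get 2.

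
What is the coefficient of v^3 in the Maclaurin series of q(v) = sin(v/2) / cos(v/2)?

Write the quotient as an unknown series and match coefficients against numerator = denominator · series.
q(0) = 0
q′(0) = 1/2
q′′(0) = 0
q′′′(0) = 1/4
So c_3 = q′′′(0)/3! = 1/24.

1/24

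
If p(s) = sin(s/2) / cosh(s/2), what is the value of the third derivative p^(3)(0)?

-1/2

Write the quotient as an unknown series and match coefficients against numerator = denominator · series.
The coefficient of s^3 in the expansion is -1/12, so p′′′(0) = 3! * (-1/12) = -1/2.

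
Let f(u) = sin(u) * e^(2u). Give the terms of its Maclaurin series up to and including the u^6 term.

Expand each factor separately, then convolve coefficients.
f(0) = 0
f′(0) = 1
f′′(0) = 4
f′′′(0) = 11
f^(4)(0) = 24
f^(5)(0) = 41
f^(6)(0) = 44
Then c_k = f^(k)(0)/k! gives each Taylor coefficient.

11*u^6/180 + 41*u^5/120 + u^4 + 11*u^3/6 + 2*u^2 + u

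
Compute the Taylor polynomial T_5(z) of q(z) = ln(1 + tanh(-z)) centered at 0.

z^4/12 - z^2/2 - z

Let u equal the inner series; expand the outer function in u and truncate.
[z^0] = 0;  [z^1] = -1;  [z^2] = -1/2;  [z^3] = 0;  [z^4] = 1/12;  [z^5] = 0.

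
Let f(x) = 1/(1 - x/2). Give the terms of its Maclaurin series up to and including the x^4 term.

f(0) = 1
f′(0) = 1/2
f′′(0) = 1/2
f′′′(0) = 3/4
f^(4)(0) = 3/2

x^4/16 + x^3/8 + x^2/4 + x/2 + 1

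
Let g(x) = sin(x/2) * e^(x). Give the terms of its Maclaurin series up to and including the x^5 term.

Take the Cauchy product of the two expansions.
g(0) = 0
g′(0) = 1/2
g′′(0) = 1
g′′′(0) = 11/8
g^(4)(0) = 3/2
g^(5)(0) = 41/32
Then c_k = g^(k)(0)/k! gives each Taylor coefficient.

41*x^5/3840 + x^4/16 + 11*x^3/48 + x^2/2 + x/2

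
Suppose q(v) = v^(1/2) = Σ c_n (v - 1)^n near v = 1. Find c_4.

Apply the Taylor formula c_k = f^(k)(a)/k!.
q(1) = 1
q′(1) = 1/2
q′′(1) = -1/4
q′′′(1) = 3/8
q^(4)(1) = -15/16
The Taylor polynomial is Σ q^(k)(1)/k! · (v - 1)^k.

-5/128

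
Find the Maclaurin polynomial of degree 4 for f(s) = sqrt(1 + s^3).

f(0) = 1
f′(0) = 0
f′′(0) = 0
f′′′(0) = 3
f^(4)(0) = 0

s^3/2 + 1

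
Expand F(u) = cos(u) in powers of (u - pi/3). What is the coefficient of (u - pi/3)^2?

Differentiate repeatedly and evaluate at the center.
[(u - pi/3)^0] = 1/2;  [(u - pi/3)^1] = -sqrt(3)/2;  [(u - pi/3)^2] = -1/4.

-1/4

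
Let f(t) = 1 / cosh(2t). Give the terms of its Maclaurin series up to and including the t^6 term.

-244*t^6/45 + 10*t^4/3 - 2*t^2 + 1

Divide the numerator series by the denominator series (power-series long division).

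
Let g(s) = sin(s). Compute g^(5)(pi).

-1

The coefficient of (s - pi)^5 in the expansion is -1/120, so g^(5)(pi) = 5! * (-1/120) = -1.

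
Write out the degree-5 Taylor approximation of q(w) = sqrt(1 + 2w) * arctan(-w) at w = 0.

Expand each factor separately, then convolve coefficients.
q(0) = 0
q′(0) = -1
q′′(0) = -2
q′′′(0) = 5
q^(4)(0) = -4
q^(5)(0) = 31
The Taylor polynomial is Σ q^(k)(0)/k! · w^k.

31*w^5/120 - w^4/6 + 5*w^3/6 - w^2 - w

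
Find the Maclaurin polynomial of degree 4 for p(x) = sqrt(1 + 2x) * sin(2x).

-x^4/3 - 7*x^3/3 + 2*x^2 + 2*x

Write out both Maclaurin series and multiply, keeping only the needed powers.
[x^0] = 0;  [x^1] = 2;  [x^2] = 2;  [x^3] = -7/3;  [x^4] = -1/3.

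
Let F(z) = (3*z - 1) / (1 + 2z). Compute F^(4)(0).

-960

Distribute the polynomial across the series and collect like powers.
From the series, [z^4] F = -40; multiply by 4! = 24 to get -960.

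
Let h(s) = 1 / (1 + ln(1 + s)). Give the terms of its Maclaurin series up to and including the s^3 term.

-7*s^3/3 + 3*s^2/2 - s + 1

Expand as Σ (-1)^k u^k with u equal to the inner function's series.
h(0) = 1
h′(0) = -1
h′′(0) = 3
h′′′(0) = -14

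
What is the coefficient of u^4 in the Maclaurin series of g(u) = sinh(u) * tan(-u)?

Expand each factor separately, then convolve coefficients.
[u^0] = 0;  [u^1] = 0;  [u^2] = -1;  [u^3] = 0;  [u^4] = -1/2.

-1/2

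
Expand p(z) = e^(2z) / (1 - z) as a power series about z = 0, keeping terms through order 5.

109*z^5/15 + 7*z^4 + 19*z^3/3 + 5*z^2 + 3*z + 1

Multiply the numerator's expansion by the denominator's geometric series.
p(0) = 1
p′(0) = 3
p′′(0) = 10
p′′′(0) = 38
p^(4)(0) = 168
p^(5)(0) = 872
Dividing each by k! gives the coefficients c_0, ..., c_5.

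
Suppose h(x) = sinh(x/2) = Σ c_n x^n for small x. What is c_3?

1/48

[x^0] = 0;  [x^1] = 1/2;  [x^2] = 0;  [x^3] = 1/48.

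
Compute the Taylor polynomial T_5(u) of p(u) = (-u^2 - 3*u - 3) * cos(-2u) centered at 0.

Multiply each power in the prefactor through the base expansion.
[u^0] = -3;  [u^1] = -3;  [u^2] = 5;  [u^3] = 6;  [u^4] = 0;  [u^5] = -2.

-2*u^5 + 6*u^3 + 5*u^2 - 3*u - 3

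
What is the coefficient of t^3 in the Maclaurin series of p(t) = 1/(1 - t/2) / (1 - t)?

Multiply the two series term by term and collect like powers.
[t^0] = 1;  [t^1] = 3/2;  [t^2] = 7/4;  [t^3] = 15/8.

15/8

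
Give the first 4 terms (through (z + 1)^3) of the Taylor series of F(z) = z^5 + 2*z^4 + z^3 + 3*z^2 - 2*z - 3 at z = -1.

3*(z + 1)^3 + 2*(z + 1)^2 - 8*(z + 1) + 2

Use the known series and substitute for the argument.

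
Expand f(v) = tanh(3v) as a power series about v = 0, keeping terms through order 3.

[v^0] = 0;  [v^1] = 3;  [v^2] = 0;  [v^3] = -9.

-9*v^3 + 3*v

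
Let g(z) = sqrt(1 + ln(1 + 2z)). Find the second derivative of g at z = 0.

Compose series: expand the inner function first, then feed it into the outer expansion.
From the series, [z^2] g = -3/2; multiply by 2! = 2 to get -3.

-3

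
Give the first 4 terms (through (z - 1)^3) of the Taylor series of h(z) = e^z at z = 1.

h(1) = e
h′(1) = e
h′′(1) = e
h′′′(1) = e
Then c_k = h^(k)(1)/k! gives each Taylor coefficient.

e*(z - 1)^3/6 + e*(z - 1)^2/2 + e*(z - 1) + e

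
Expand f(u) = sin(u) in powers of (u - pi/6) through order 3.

-sqrt(3)*(u - pi/6)^3/12 - (u - pi/6)^2/4 + sqrt(3)*(u - pi/6)/2 + 1/2

Use the known series and substitute for the argument.
[(u - pi/6)^0] = 1/2;  [(u - pi/6)^1] = sqrt(3)/2;  [(u - pi/6)^2] = -1/4;  [(u - pi/6)^3] = -sqrt(3)/12.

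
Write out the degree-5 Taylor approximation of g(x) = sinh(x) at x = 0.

g(0) = 0
g′(0) = 1
g′′(0) = 0
g′′′(0) = 1
g^(4)(0) = 0
g^(5)(0) = 1

x^5/120 + x^3/6 + x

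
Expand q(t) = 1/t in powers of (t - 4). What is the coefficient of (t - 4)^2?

q(4) = 1/4
q′(4) = -1/16
q′′(4) = 1/32
The Taylor polynomial is Σ q^(k)(4)/k! · (t - 4)^k.

1/64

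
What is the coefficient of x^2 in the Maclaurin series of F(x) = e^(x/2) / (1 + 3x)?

61/8

Write out both Maclaurin series and multiply, keeping only the needed powers.
[x^0] = 1;  [x^1] = -5/2;  [x^2] = 61/8.
So c_2 = F′′(0)/2! = 61/8.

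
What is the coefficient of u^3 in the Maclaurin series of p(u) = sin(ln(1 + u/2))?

Substitute the inner expansion into the outer series and collect powers.
[u^0] = 0;  [u^1] = 1/2;  [u^2] = -1/8;  [u^3] = 1/48.
So c_3 = p′′′(0)/3! = 1/48.

1/48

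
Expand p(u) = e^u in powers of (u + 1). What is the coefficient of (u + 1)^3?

e^(-1)/6

c_3 = p′′′(-1)/3! = e^(-1)/6.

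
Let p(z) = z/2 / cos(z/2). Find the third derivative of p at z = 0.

Write the quotient as an unknown series and match coefficients against numerator = denominator · series.
The coefficient of z^3 in the expansion is 1/16, so p′′′(0) = 3! * (1/16) = 3/8.

3/8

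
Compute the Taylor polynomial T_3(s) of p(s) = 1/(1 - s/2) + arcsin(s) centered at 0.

7*s^3/24 + s^2/4 + 3*s/2 + 1

Add the two expansions coefficient-wise.
p(0) = 1
p′(0) = 3/2
p′′(0) = 1/2
p′′′(0) = 7/4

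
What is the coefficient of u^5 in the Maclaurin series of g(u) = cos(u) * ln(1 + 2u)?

103/20

Write out both Maclaurin series and multiply, keeping only the needed powers.
g(0) = 0
g′(0) = 2
g′′(0) = -4
g′′′(0) = 10
g^(4)(0) = -72
g^(5)(0) = 618
Dividing each by k! gives the coefficients c_0, ..., c_5.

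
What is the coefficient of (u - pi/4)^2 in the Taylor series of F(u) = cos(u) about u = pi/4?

-sqrt(2)/4

F(pi/4) = sqrt(2)/2
F′(pi/4) = -sqrt(2)/2
F′′(pi/4) = -sqrt(2)/2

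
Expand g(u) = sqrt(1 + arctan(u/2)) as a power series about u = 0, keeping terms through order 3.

Plug the Maclaurin series of the inner function into that of the outer and collect terms.
g(0) = 1
g′(0) = 1/4
g′′(0) = -1/16
g′′′(0) = -5/64
The Taylor polynomial is Σ g^(k)(0)/k! · u^k.

-5*u^3/384 - u^2/32 + u/4 + 1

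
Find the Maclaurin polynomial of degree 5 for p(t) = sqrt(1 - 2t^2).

[t^0] = 1;  [t^1] = 0;  [t^2] = -1;  [t^3] = 0;  [t^4] = -1/2;  [t^5] = 0.

-t^4/2 - t^2 + 1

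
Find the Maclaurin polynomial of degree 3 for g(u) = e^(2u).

4*u^3/3 + 2*u^2 + 2*u + 1

g(0) = 1
g′(0) = 2
g′′(0) = 4
g′′′(0) = 8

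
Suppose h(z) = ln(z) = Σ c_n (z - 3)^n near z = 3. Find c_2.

h(3) = ln(3)
h′(3) = 1/3
h′′(3) = -1/9
So c_2 = h′′(3)/2! = -1/18.

-1/18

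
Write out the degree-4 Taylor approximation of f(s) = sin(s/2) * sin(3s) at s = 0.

-37*s^4/16 + 3*s^2/2

Write out both Maclaurin series and multiply, keeping only the needed powers.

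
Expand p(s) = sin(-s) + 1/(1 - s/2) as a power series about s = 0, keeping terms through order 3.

Add the two expansions coefficient-wise.
p(0) = 1
p′(0) = -1/2
p′′(0) = 1/2
p′′′(0) = 7/4
Dividing each by k! gives the coefficients c_0, ..., c_3.

7*s^3/24 + s^2/4 - s/2 + 1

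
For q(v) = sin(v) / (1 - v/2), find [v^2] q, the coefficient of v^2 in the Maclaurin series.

Write out both Maclaurin series and multiply, keeping only the needed powers.
So c_2 = q′′(0)/2! = 1/2.

1/2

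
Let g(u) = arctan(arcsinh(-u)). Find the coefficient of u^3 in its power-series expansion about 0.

Let u equal the inner series; expand the outer function in u and truncate.
g(0) = 0
g′(0) = -1
g′′(0) = 0
g′′′(0) = 3
Dividing each by k! gives the coefficients c_0, ..., c_3.

1/2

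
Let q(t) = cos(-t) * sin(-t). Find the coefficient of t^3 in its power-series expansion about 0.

2/3

Multiply the two series term by term and collect like powers.
[t^0] = 0;  [t^1] = -1;  [t^2] = 0;  [t^3] = 2/3.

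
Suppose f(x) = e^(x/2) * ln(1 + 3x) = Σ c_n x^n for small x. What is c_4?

-65/4

Take the Cauchy product of the two expansions.
f(0) = 0
f′(0) = 3
f′′(0) = -6
f′′′(0) = 171/4
f^(4)(0) = -390
Then c_k = f^(k)(0)/k! gives each Taylor coefficient.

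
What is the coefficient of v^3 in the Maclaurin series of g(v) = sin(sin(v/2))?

Substitute the inner expansion into the outer series and collect powers.
g(0) = 0
g′(0) = 1/2
g′′(0) = 0
g′′′(0) = -1/4
So c_3 = g′′′(0)/3! = -1/24.

-1/24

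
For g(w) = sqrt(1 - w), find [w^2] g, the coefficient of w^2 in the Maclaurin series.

Apply the Taylor formula c_k = f^(k)(a)/k!.
So c_2 = g′′(0)/2! = -1/8.

-1/8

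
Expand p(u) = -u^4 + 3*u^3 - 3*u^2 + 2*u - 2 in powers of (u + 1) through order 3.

Apply the Taylor formula c_k = f^(k)(a)/k!.
p(-1) = -11
p′(-1) = 21
p′′(-1) = -36
p′′′(-1) = 42
The Taylor polynomial is Σ p^(k)(-1)/k! · (u + 1)^k.

7*(u + 1)^3 - 18*(u + 1)^2 + 21*(u + 1) - 11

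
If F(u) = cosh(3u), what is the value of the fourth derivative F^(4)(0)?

81

The coefficient of u^4 in the expansion is 27/8, so F^(4)(0) = 4! * (27/8) = 81.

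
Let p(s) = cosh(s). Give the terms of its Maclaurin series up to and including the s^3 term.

s^2/2 + 1

p(0) = 1
p′(0) = 0
p′′(0) = 1
p′′′(0) = 0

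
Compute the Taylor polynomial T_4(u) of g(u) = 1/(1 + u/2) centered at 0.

u^4/16 - u^3/8 + u^2/4 - u/2 + 1

Use the known series and substitute for the argument.
g(0) = 1
g′(0) = -1/2
g′′(0) = 1/2
g′′′(0) = -3/4
g^(4)(0) = 3/2
Then c_k = g^(k)(0)/k! gives each Taylor coefficient.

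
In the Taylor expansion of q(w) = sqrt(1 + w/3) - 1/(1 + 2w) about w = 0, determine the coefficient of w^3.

Combine the two series term by term.
q(0) = 0
q′(0) = 13/6
q′′(0) = -289/36
q′′′(0) = 3457/72
The Taylor polynomial is Σ q^(k)(0)/k! · w^k.

3457/432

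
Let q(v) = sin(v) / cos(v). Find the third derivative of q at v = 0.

Write the quotient as an unknown series and match coefficients against numerator = denominator · series.
The coefficient of v^3 in the expansion is 1/3, so q′′′(0) = 3! * (1/3) = 2.

2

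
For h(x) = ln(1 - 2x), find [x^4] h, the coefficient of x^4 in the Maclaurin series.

Use the known series and substitute for the argument.
h(0) = 0
h′(0) = -2
h′′(0) = -4
h′′′(0) = -16
h^(4)(0) = -96
So c_4 = h^(4)(0)/4! = -4.

-4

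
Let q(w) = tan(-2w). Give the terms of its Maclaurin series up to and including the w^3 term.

[w^0] = 0;  [w^1] = -2;  [w^2] = 0;  [w^3] = -8/3.

-8*w^3/3 - 2*w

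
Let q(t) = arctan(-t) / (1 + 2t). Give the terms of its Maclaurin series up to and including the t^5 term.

-223*t^5/15 + 22*t^4/3 - 11*t^3/3 + 2*t^2 - t

Take the Cauchy product of the two expansions.
q(0) = 0
q′(0) = -1
q′′(0) = 4
q′′′(0) = -22
q^(4)(0) = 176
q^(5)(0) = -1784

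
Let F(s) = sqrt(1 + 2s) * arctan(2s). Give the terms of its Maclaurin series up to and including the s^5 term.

389*s^5/60 - 5*s^4/3 - 11*s^3/3 + 2*s^2 + 2*s

Write out both Maclaurin series and multiply, keeping only the needed powers.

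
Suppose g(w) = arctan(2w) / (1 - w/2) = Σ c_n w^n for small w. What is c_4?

-13/12

Take the Cauchy product of the two expansions.
g(0) = 0
g′(0) = 2
g′′(0) = 2
g′′′(0) = -13
g^(4)(0) = -26
So c_4 = g^(4)(0)/4! = -13/12.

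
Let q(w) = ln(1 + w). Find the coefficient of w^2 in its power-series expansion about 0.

q(0) = 0
q′(0) = 1
q′′(0) = -1

-1/2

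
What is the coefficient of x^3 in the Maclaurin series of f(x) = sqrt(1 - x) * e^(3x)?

29/16

Expand each factor separately, then convolve coefficients.
[x^0] = 1;  [x^1] = 5/2;  [x^2] = 23/8;  [x^3] = 29/16.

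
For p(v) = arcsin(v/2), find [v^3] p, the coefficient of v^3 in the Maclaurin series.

Differentiate repeatedly and evaluate at the center.
p(0) = 0
p′(0) = 1/2
p′′(0) = 0
p′′′(0) = 1/8
Then c_k = p^(k)(0)/k! gives each Taylor coefficient.

1/48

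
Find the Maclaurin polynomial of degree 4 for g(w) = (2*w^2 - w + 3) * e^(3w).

117*w^4/8 + 15*w^3 + 25*w^2/2 + 8*w + 3

Multiply each power in the prefactor through the base expansion.
g(0) = 3
g′(0) = 8
g′′(0) = 25
g′′′(0) = 90
g^(4)(0) = 351
Then c_k = g^(k)(0)/k! gives each Taylor coefficient.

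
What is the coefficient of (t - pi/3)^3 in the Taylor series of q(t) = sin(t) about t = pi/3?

-1/12

[(t - pi/3)^0] = sqrt(3)/2;  [(t - pi/3)^1] = 1/2;  [(t - pi/3)^2] = -sqrt(3)/4;  [(t - pi/3)^3] = -1/12.
So c_3 = q′′′(pi/3)/3! = -1/12.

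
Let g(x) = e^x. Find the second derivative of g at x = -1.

The coefficient of (x + 1)^2 in the expansion is e^(-1)/2, so g′′(-1) = 2! * (e^(-1)/2) = e^(-1).

e^(-1)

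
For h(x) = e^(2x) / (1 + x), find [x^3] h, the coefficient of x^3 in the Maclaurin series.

Take the Cauchy product of the two expansions.
So c_3 = h′′′(0)/3! = 1/3.

1/3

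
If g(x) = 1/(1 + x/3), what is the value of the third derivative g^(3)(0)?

From the series, [x^3] g = -1/27; multiply by 3! = 6 to get -2/9.

-2/9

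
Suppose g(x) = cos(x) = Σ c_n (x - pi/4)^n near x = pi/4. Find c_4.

sqrt(2)/48

Use the known series and substitute for the argument.
g(pi/4) = sqrt(2)/2
g′(pi/4) = -sqrt(2)/2
g′′(pi/4) = -sqrt(2)/2
g′′′(pi/4) = sqrt(2)/2
g^(4)(pi/4) = sqrt(2)/2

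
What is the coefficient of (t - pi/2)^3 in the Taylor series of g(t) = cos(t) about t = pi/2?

1/6

g(pi/2) = 0
g′(pi/2) = -1
g′′(pi/2) = 0
g′′′(pi/2) = 1
So c_3 = g′′′(pi/2)/3! = 1/6.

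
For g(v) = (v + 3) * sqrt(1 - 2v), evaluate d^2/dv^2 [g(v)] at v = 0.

Multiply each power in the prefactor through the base expansion.
From the series, [v^2] g = -5/2; multiply by 2! = 2 to get -5.

-5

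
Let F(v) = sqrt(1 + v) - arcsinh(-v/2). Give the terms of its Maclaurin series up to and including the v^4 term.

-5*v^4/128 + v^3/24 - v^2/8 + v + 1

Combine the two series term by term.
F(0) = 1
F′(0) = 1
F′′(0) = -1/4
F′′′(0) = 1/4
F^(4)(0) = -15/16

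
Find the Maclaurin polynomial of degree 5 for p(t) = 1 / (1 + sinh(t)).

Expand as Σ (-1)^k u^k with u equal to the inner function's series.
[t^0] = 1;  [t^1] = -1;  [t^2] = 1;  [t^3] = -7/6;  [t^4] = 4/3;  [t^5] = -181/120.

-181*t^5/120 + 4*t^4/3 - 7*t^3/6 + t^2 - t + 1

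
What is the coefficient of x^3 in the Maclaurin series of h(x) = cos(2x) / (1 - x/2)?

-7/8

Write out both Maclaurin series and multiply, keeping only the needed powers.
[x^0] = 1;  [x^1] = 1/2;  [x^2] = -7/4;  [x^3] = -7/8.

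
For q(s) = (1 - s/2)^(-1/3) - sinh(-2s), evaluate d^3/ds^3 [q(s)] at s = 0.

Add the two expansions coefficient-wise.
The coefficient of s^3 in the expansion is 439/324, so q′′′(0) = 3! * (439/324) = 439/54.

439/54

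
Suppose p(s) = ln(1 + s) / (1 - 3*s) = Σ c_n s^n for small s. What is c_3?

Use 1/(1 - r) = Σ r^k on the denominator, then take the Cauchy product.
[s^0] = 0;  [s^1] = 1;  [s^2] = 5/2;  [s^3] = 47/6.
So c_3 = p′′′(0)/3! = 47/6.

47/6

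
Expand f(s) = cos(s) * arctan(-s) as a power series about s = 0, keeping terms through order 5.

Expand each factor separately, then convolve coefficients.
[s^0] = 0;  [s^1] = -1;  [s^2] = 0;  [s^3] = 5/6;  [s^4] = 0;  [s^5] = -49/120.

-49*s^5/120 + 5*s^3/6 - s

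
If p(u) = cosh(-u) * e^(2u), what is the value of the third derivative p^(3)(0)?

14

Take the Cauchy product of the two expansions.
From the series, [u^3] p = 7/3; multiply by 3! = 6 to get 14.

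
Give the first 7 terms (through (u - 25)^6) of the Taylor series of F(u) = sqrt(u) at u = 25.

-21*(u - 25)^6/50000000000 + 7*(u - 25)^5/500000000 - (u - 25)^4/2000000 + (u - 25)^3/50000 - (u - 25)^2/1000 + (u - 25)/10 + 5

Apply the Taylor formula c_k = f^(k)(a)/k!.
F(25) = 5
F′(25) = 1/10
F′′(25) = -1/500
F′′′(25) = 3/25000
F^(4)(25) = -3/250000
F^(5)(25) = 21/12500000
F^(6)(25) = -189/625000000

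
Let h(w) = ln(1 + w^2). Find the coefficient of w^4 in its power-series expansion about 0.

-1/2

c_4 = h^(4)(0)/4! = -1/2.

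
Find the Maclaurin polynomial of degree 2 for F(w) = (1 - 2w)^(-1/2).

3*w^2/2 + w + 1

F(0) = 1
F′(0) = 1
F′′(0) = 3
The Taylor polynomial is Σ F^(k)(0)/k! · w^k.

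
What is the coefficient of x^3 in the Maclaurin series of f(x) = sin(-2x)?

f(0) = 0
f′(0) = -2
f′′(0) = 0
f′′′(0) = 8
So c_3 = f′′′(0)/3! = 4/3.

4/3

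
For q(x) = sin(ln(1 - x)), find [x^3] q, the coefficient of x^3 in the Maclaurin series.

-1/6

Substitute the inner expansion into the outer series and collect powers.
q(0) = 0
q′(0) = -1
q′′(0) = -1
q′′′(0) = -1
The Taylor polynomial is Σ q^(k)(0)/k! · x^k.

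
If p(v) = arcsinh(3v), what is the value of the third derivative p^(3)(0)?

Compute the successive derivatives at the expansion point and divide by k!.
From the series, [v^3] p = -9/2; multiply by 3! = 6 to get -27.

-27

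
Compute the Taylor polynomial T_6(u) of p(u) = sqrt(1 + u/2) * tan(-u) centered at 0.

Expand each factor separately, then convolve coefficients.

-1507*u^6/40960 - 3701*u^5/30720 - 35*u^4/384 - 29*u^3/96 - u^2/4 - u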